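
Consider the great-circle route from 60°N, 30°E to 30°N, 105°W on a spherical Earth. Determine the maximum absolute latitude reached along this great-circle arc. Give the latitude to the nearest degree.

The great circle lies in the plane with unit normal n̂ = (p₁ × p₂)/|p₁ × p₂|.
Here n̂_z ≈ -0.309; the vertex latitude is φ_max = arccos|n̂_z| ≈ 72.0°.
Check via Clairaut: cos φ_max = |cos φ₁| · sin C = cos(60.0°)·sin(38.1°) ≈ 0.309, again giving ≈ 72.0°.

≈ 72°N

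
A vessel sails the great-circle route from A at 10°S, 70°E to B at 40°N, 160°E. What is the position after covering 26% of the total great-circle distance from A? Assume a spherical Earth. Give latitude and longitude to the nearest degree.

≈ 6°N, 89°E

Convert each endpoint to a unit vector on the sphere (x = cos φ cos λ, y = cos φ sin λ, z = sin φ).
The central angle between the endpoints is δ = arccos(p₁·p₂) ≈ 1.683 rad (96.4°).
Interpolate at f = 0.26 with slerp weights a = sin((1−f)δ)/sin δ ≈ 0.953, b = sin(fδ)/sin δ ≈ 0.426.
p = a·p₁ + b·p₂ ≈ (0.014, 0.994, 0.108); φ = arcsin(p_z) ≈ 6.23°, λ = atan2(p_y, p_x) ≈ 89.18°.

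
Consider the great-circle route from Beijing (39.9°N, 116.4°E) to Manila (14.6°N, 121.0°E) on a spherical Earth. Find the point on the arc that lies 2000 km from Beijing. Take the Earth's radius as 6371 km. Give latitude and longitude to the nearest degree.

≈ (22°N, 120°E)

Convert each endpoint to a unit vector on the sphere (x = cos φ cos λ, y = cos φ sin λ, z = sin φ).
The central angle between the endpoints is δ = arccos(p₁·p₂) ≈ 0.447 rad (25.6°). The total great-circle distance is δ·R ≈ 0.447 × 6371 ≈ 2849 km, so the target fraction is f = 2000/2849 ≈ 0.702.
Interpolate at f ≈ 0.702 with slerp weights a = sin((1−f)δ)/sin δ ≈ 0.307, b = sin(fδ)/sin δ ≈ 0.714.
p = a·p₁ + b·p₂ ≈ (-0.461, 0.803, 0.377); φ = arcsin(p_z) ≈ 22.15°, λ = atan2(p_y, p_x) ≈ 119.83°.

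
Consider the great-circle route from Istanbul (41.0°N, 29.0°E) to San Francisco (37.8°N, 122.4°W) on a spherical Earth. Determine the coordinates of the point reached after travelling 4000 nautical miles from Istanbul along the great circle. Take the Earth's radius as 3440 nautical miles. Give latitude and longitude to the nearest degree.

From cos δ = sin φ₁ sin φ₂ + cos φ₁ cos φ₂ cos Δλ, the central angle is δ ≈ 1.693 rad (97.0°). The total great-circle distance is δ·R ≈ 1.693 × 3440 ≈ 5822 nmi, so the target fraction is f = 4000/5822 ≈ 0.687.
Interpolate at f ≈ 0.687 with slerp weights a = sin((1−f)δ)/sin δ ≈ 0.509, b = sin(fδ)/sin δ ≈ 0.925.
p = a·p₁ + b·p₂ ≈ (-0.055, -0.431, 0.901); φ = arcsin(p_z) ≈ 64.26°, λ = atan2(p_y, p_x) ≈ -97.34°.

≈ 64°N, 97°W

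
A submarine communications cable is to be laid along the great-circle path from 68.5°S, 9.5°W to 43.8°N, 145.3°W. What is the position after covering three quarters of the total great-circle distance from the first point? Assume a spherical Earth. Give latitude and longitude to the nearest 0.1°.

Write both endpoints as unit vectors p₁, p₂ with components (cos φ cos λ, cos φ sin λ, sin φ).
The central angle between the endpoints is δ = arccos(p₁·p₂) ≈ 2.556 rad (146.5°).
Interpolate at f = 3/4 with slerp weights a = sin((1−f)δ)/sin δ ≈ 1.080, b = sin(fδ)/sin δ ≈ 1.703.
p = a·p₁ + b·p₂ ≈ (-0.620, -0.765, 0.174); φ = arcsin(p_z) ≈ 10.01°, λ = atan2(p_y, p_x) ≈ -129.03°.

≈ 10.0°N, 129.0°W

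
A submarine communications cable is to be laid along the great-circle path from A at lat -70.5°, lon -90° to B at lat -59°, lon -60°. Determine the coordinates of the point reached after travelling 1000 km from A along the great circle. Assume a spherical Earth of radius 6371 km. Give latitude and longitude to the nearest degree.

≈ lat -65°, lon -71°

Convert each endpoint to a unit vector on the sphere (x = cos φ cos λ, y = cos φ sin λ, z = sin φ).
The central angle between the endpoints is δ = arccos(p₁·p₂) ≈ 0.295 rad (16.9°). The total great-circle distance is δ·R ≈ 0.295 × 6371 ≈ 1877 km, so the target fraction is f = 1000/1877 ≈ 0.533.
Interpolate at f ≈ 0.533 with slerp weights a = sin((1−f)δ)/sin δ ≈ 0.473, b = sin(fδ)/sin δ ≈ 0.538.
p = a·p₁ + b·p₂ ≈ (0.139, -0.398, -0.907); φ = arcsin(p_z) ≈ -65.08°, λ = atan2(p_y, p_x) ≈ -70.79°.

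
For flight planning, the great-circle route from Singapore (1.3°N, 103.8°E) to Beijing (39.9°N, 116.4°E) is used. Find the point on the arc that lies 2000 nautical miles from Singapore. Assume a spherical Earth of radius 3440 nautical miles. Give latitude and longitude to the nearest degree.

≈ 33°N, 114°E

Write both endpoints as unit vectors p₁, p₂ with components (cos φ cos λ, cos φ sin λ, sin φ).
The central angle between the endpoints is δ = arccos(p₁·p₂) ≈ 0.703 rad (40.3°). The total great-circle distance is δ·R ≈ 0.703 × 3440 ≈ 2418 nmi, so the target fraction is f = 2000/2418 ≈ 0.827.
Interpolate at f ≈ 0.827 with slerp weights a = sin((1−f)δ)/sin δ ≈ 0.187, b = sin(fδ)/sin δ ≈ 0.850.
p = a·p₁ + b·p₂ ≈ (-0.335, 0.766, 0.549); φ = arcsin(p_z) ≈ 33.32°, λ = atan2(p_y, p_x) ≈ 113.60°.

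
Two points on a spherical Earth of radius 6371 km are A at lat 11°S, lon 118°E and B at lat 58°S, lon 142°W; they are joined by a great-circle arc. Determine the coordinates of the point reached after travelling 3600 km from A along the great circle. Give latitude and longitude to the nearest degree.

≈ lat 38°S, lon 139°E

Convert each endpoint to a unit vector on the sphere (x = cos φ cos λ, y = cos φ sin λ, z = sin φ).
The central angle between the endpoints is δ = arccos(p₁·p₂) ≈ 1.499 rad (85.9°). The total great-circle distance is δ·R ≈ 1.499 × 6371 ≈ 9552 km, so the target fraction is f = 3600/9552 ≈ 0.377.
Interpolate at f ≈ 0.377 with slerp weights a = sin((1−f)δ)/sin δ ≈ 0.806, b = sin(fδ)/sin δ ≈ 0.537.
p = a·p₁ + b·p₂ ≈ (-0.596, 0.524, -0.609); φ = arcsin(p_z) ≈ -37.52°, λ = atan2(p_y, p_x) ≈ 138.69°.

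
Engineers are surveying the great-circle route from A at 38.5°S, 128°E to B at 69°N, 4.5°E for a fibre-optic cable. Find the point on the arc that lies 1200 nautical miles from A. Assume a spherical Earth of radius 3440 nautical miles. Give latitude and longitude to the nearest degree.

Convert each endpoint to a unit vector on the sphere (x = cos φ cos λ, y = cos φ sin λ, z = sin φ).
The central angle between the endpoints is δ = arccos(p₁·p₂) ≈ 2.398 rad (137.4°). The total great-circle distance is δ·R ≈ 2.398 × 3440 ≈ 8249 nmi, so the target fraction is f = 1200/8249 ≈ 0.145.
Interpolate at f ≈ 0.145 with slerp weights a = sin((1−f)δ)/sin δ ≈ 1.311, b = sin(fδ)/sin δ ≈ 0.505.
p = a·p₁ + b·p₂ ≈ (-0.451, 0.823, -0.345); φ = arcsin(p_z) ≈ -20.18°, λ = atan2(p_y, p_x) ≈ 118.75°.

≈ 20°S, 119°E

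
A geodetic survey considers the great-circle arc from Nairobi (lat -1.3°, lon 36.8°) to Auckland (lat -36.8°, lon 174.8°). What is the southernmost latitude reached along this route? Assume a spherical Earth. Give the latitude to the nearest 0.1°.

≈ -48.8°

The great circle lies in the plane with unit normal n̂ = (p₁ × p₂)/|p₁ × p₂|.
Here n̂_z ≈ +0.658; the vertex latitude is φ_max = arccos|n̂_z| ≈ 48.8°.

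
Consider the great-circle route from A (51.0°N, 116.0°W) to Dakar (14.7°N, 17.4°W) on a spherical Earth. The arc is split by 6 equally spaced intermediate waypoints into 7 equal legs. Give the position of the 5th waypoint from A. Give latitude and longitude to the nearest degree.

≈ (33°N, 35°W)

Convert each endpoint to a unit vector on the sphere (x = cos φ cos λ, y = cos φ sin λ, z = sin φ).
The central angle between the endpoints is δ = arccos(p₁·p₂) ≈ 1.464 rad (83.9°).
Interpolate at f = 5/7 with slerp weights a = sin((1−f)δ)/sin δ ≈ 0.409, b = sin(fδ)/sin δ ≈ 0.870.
p = a·p₁ + b·p₂ ≈ (0.691, -0.483, 0.538); φ = arcsin(p_z) ≈ 32.58°, λ = atan2(p_y, p_x) ≈ -34.96°.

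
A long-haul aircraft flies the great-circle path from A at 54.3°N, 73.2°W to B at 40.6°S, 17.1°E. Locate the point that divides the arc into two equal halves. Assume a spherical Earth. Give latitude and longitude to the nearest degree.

≈ 10°N, 21°W

From cos δ = sin φ₁ sin φ₂ + cos φ₁ cos φ₂ cos Δλ, the central angle is δ ≈ 2.130 rad (122.1°).
Interpolate at f = 1/2 with slerp weights a = sin((1−f)δ)/sin δ ≈ 1.032, b = sin(fδ)/sin δ ≈ 1.032.
p = a·p₁ + b·p₂ ≈ (0.923, -0.346, 0.167); φ = arcsin(p_z) ≈ 9.59°, λ = atan2(p_y, p_x) ≈ -20.56°.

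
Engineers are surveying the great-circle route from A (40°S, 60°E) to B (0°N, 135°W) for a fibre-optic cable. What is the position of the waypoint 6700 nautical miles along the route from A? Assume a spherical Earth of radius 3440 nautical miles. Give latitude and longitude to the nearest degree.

≈ (25°S, 143°W)

Write both endpoints as unit vectors p₁, p₂ with components (cos φ cos λ, cos φ sin λ, sin φ).
The central angle between the endpoints is δ = arccos(p₁·p₂) ≈ 2.404 rad (137.7°). The total great-circle distance is δ·R ≈ 2.404 × 3440 ≈ 8269 nmi, so the target fraction is f = 6700/8269 ≈ 0.810.
Interpolate at f ≈ 0.810 with slerp weights a = sin((1−f)δ)/sin δ ≈ 0.655, b = sin(fδ)/sin δ ≈ 1.382.
p = a·p₁ + b·p₂ ≈ (-0.727, -0.543, -0.421); φ = arcsin(p_z) ≈ -24.89°, λ = atan2(p_y, p_x) ≈ -143.23°.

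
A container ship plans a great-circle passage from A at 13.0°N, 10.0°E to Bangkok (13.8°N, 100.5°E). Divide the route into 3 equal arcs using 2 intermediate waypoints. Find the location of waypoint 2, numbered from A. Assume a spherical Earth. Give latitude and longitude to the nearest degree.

≈ 18°N, 71°E

From cos δ = sin φ₁ sin φ₂ + cos φ₁ cos φ₂ cos Δλ, the central angle is δ ≈ 1.525 rad (87.4°).
Interpolate at f = 2/3 with slerp weights a = sin((1−f)δ)/sin δ ≈ 0.487, b = sin(fδ)/sin δ ≈ 0.851.
p = a·p₁ + b·p₂ ≈ (0.317, 0.895, 0.313); φ = arcsin(p_z) ≈ 18.22°, λ = atan2(p_y, p_x) ≈ 70.51°.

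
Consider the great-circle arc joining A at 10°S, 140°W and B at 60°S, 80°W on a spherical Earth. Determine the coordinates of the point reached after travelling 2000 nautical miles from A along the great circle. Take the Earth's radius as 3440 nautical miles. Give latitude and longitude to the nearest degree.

Write both endpoints as unit vectors p₁, p₂ with components (cos φ cos λ, cos φ sin λ, sin φ).
The central angle between the endpoints is δ = arccos(p₁·p₂) ≈ 1.163 rad (66.6°). The total great-circle distance is δ·R ≈ 1.163 × 3440 ≈ 4001 nmi, so the target fraction is f = 2000/4001 ≈ 0.500.
Interpolate at f ≈ 0.500 with slerp weights a = sin((1−f)δ)/sin δ ≈ 0.598, b = sin(fδ)/sin δ ≈ 0.598.
p = a·p₁ + b·p₂ ≈ (-0.400, -0.673, -0.622); φ = arcsin(p_z) ≈ -38.46°, λ = atan2(p_y, p_x) ≈ -120.68°.

≈ 38°S, 121°W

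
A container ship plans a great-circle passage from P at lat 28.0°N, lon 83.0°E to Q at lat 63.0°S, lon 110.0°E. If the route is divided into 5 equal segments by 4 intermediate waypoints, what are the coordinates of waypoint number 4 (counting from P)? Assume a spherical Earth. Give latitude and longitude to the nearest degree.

Write both endpoints as unit vectors p₁, p₂ with components (cos φ cos λ, cos φ sin λ, sin φ).
The central angle between the endpoints is δ = arccos(p₁·p₂) ≈ 1.632 rad (93.5°).
Interpolate at f = 4/5 with slerp weights a = sin((1−f)δ)/sin δ ≈ 0.321, b = sin(fδ)/sin δ ≈ 0.967.
p = a·p₁ + b·p₂ ≈ (-0.116, 0.694, -0.711); φ = arcsin(p_z) ≈ -45.29°, λ = atan2(p_y, p_x) ≈ 99.45°.

≈ lat 45°S, lon 99°E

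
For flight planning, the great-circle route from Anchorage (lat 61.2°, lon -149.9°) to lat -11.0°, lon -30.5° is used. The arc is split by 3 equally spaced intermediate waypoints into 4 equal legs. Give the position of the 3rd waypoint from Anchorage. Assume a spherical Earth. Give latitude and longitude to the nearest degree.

The haversine formula gives a central angle δ ≈ 1.982 rad (113.5°) between the endpoints.
Interpolate at f = 3/4 with slerp weights a = sin((1−f)δ)/sin δ ≈ 0.519, b = sin(fδ)/sin δ ≈ 1.087.
p = a·p₁ + b·p₂ ≈ (0.703, -0.667, 0.247); φ = arcsin(p_z) ≈ 14.30°, λ = atan2(p_y, p_x) ≈ -43.48°.

≈ lat 14°, lon -43°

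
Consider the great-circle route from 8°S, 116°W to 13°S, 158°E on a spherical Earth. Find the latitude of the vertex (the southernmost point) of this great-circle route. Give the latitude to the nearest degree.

The great circle lies in the plane with unit normal n̂ = (p₁ × p₂)/|p₁ × p₂|.
Here n̂_z ≈ -0.967; the vertex latitude is φ_max = arccos|n̂_z| ≈ 14.7°.
Check via Clairaut: cos φ_max = |cos φ₁| · sin C = cos(8.0°)·sin(102.4°) ≈ 0.967, again giving ≈ 14.7°.

≈ 15°S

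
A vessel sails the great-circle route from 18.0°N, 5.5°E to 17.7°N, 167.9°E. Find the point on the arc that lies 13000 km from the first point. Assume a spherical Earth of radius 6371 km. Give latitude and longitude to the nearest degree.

From cos δ = sin φ₁ sin φ₂ + cos φ₁ cos φ₂ cos Δλ, the central angle is δ ≈ 2.449 rad (140.3°). The total great-circle distance is δ·R ≈ 2.449 × 6371 ≈ 15603 km, so the target fraction is f = 13000/15603 ≈ 0.833.
Interpolate at f ≈ 0.833 with slerp weights a = sin((1−f)δ)/sin δ ≈ 0.622, b = sin(fδ)/sin δ ≈ 1.397.
p = a·p₁ + b·p₂ ≈ (-0.712, 0.336, 0.617); φ = arcsin(p_z) ≈ 38.10°, λ = atan2(p_y, p_x) ≈ 154.75°.

≈ 38°N, 155°E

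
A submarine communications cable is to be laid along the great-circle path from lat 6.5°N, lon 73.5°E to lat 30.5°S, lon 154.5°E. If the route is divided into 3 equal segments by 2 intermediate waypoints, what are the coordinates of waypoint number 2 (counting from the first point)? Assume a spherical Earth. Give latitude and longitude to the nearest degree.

Write both endpoints as unit vectors p₁, p₂ with components (cos φ cos λ, cos φ sin λ, sin φ).
The central angle between the endpoints is δ = arccos(p₁·p₂) ≈ 1.494 rad (85.6°).
Interpolate at f = 2/3 with slerp weights a = sin((1−f)δ)/sin δ ≈ 0.479, b = sin(fδ)/sin δ ≈ 0.842.
p = a·p₁ + b·p₂ ≈ (-0.519, 0.769, -0.373); φ = arcsin(p_z) ≈ -21.90°, λ = atan2(p_y, p_x) ≈ 124.05°.

≈ lat 22°S, lon 124°E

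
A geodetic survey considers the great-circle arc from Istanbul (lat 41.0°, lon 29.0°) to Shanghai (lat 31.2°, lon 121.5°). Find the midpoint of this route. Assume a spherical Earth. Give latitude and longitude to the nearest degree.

The haversine formula gives a central angle δ ≈ 1.254 rad (71.8°) between the endpoints.
Interpolate at f = 1/2 with slerp weights a = sin((1−f)δ)/sin δ ≈ 0.617, b = sin(fδ)/sin δ ≈ 0.617.
p = a·p₁ + b·p₂ ≈ (0.132, 0.676, 0.725); φ = arcsin(p_z) ≈ 46.46°, λ = atan2(p_y, p_x) ≈ 78.99°.

≈ lat 46°, lon 79°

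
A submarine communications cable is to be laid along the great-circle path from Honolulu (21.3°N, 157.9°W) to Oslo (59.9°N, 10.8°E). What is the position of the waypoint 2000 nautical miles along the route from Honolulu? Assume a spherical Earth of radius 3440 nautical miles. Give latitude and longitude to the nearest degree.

From cos δ = sin φ₁ sin φ₂ + cos φ₁ cos φ₂ cos Δλ, the central angle is δ ≈ 1.715 rad (98.3°). The total great-circle distance is δ·R ≈ 1.715 × 3440 ≈ 5900 nmi, so the target fraction is f = 2000/5900 ≈ 0.339.
Interpolate at f ≈ 0.339 with slerp weights a = sin((1−f)δ)/sin δ ≈ 0.916, b = sin(fδ)/sin δ ≈ 0.555.
p = a·p₁ + b·p₂ ≈ (-0.517, -0.269, 0.813); φ = arcsin(p_z) ≈ 54.36°, λ = atan2(p_y, p_x) ≈ -152.53°.

≈ 54°N, 153°W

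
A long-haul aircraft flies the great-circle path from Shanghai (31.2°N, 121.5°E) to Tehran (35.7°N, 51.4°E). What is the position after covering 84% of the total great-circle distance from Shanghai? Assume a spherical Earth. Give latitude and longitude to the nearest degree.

Write both endpoints as unit vectors p₁, p₂ with components (cos φ cos λ, cos φ sin λ, sin φ).
The central angle between the endpoints is δ = arccos(p₁·p₂) ≈ 1.002 rad (57.4°).
Interpolate at f = 0.84 with slerp weights a = sin((1−f)δ)/sin δ ≈ 0.189, b = sin(fδ)/sin δ ≈ 0.885.
p = a·p₁ + b·p₂ ≈ (0.364, 0.700, 0.615); φ = arcsin(p_z) ≈ 37.93°, λ = atan2(p_y, p_x) ≈ 62.54°.

≈ (38°N, 63°E)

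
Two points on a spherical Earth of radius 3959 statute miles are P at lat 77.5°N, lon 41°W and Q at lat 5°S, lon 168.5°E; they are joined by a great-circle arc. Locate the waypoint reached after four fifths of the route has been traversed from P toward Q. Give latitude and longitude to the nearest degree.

≈ lat 16°N, lon 171°E

Write both endpoints as unit vectors p₁, p₂ with components (cos φ cos λ, cos φ sin λ, sin φ).
The central angle between the endpoints is δ = arccos(p₁·p₂) ≈ 1.847 rad (105.8°).
Interpolate at f = 4/5 with slerp weights a = sin((1−f)δ)/sin δ ≈ 0.375, b = sin(fδ)/sin δ ≈ 1.035.
p = a·p₁ + b·p₂ ≈ (-0.949, 0.152, 0.276); φ = arcsin(p_z) ≈ 16.03°, λ = atan2(p_y, p_x) ≈ 170.89°.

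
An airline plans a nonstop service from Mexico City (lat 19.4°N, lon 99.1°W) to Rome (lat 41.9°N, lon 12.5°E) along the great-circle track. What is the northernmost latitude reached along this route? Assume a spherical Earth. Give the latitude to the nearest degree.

≈ 49°N

The great circle lies in the plane with unit normal n̂ = (p₁ × p₂)/|p₁ × p₂|.
Here n̂_z ≈ +0.653; the vertex latitude is φ_max = arccos|n̂_z| ≈ 49.2°.
Check via Clairaut: cos φ_max = |cos φ₁| · sin C = cos(19.4°)·sin(43.8°) ≈ 0.653, again giving ≈ 49.2°.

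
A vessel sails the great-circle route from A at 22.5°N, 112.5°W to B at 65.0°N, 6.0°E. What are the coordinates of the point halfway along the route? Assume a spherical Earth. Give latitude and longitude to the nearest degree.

≈ 58°N, 85°W

Write both endpoints as unit vectors p₁, p₂ with components (cos φ cos λ, cos φ sin λ, sin φ).
The central angle between the endpoints is δ = arccos(p₁·p₂) ≈ 1.410 rad (80.8°).
Interpolate at f = 1/2 with slerp weights a = sin((1−f)δ)/sin δ ≈ 0.656, b = sin(fδ)/sin δ ≈ 0.656.
p = a·p₁ + b·p₂ ≈ (0.044, -0.531, 0.846); φ = arcsin(p_z) ≈ 57.79°, λ = atan2(p_y, p_x) ≈ -85.29°.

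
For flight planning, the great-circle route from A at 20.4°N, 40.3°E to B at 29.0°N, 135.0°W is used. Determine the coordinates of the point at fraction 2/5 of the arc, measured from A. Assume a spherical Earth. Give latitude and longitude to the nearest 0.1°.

≈ 71.9°N, 26.4°E

Write both endpoints as unit vectors p₁, p₂ with components (cos φ cos λ, cos φ sin λ, sin φ).
The central angle between the endpoints is δ = arccos(p₁·p₂) ≈ 2.276 rad (130.4°).
Interpolate at f = 2/5 with slerp weights a = sin((1−f)δ)/sin δ ≈ 1.285, b = sin(fδ)/sin δ ≈ 1.037.
p = a·p₁ + b·p₂ ≈ (0.278, 0.138, 0.951); φ = arcsin(p_z) ≈ 71.94°, λ = atan2(p_y, p_x) ≈ 26.43°.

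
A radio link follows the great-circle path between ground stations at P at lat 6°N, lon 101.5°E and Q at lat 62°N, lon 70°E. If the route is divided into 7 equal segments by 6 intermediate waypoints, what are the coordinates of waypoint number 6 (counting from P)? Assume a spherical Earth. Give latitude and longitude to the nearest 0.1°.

The haversine formula gives a central angle δ ≈ 1.058 rad (60.6°) between the endpoints.
Interpolate at f = 6/7 with slerp weights a = sin((1−f)δ)/sin δ ≈ 0.173, b = sin(fδ)/sin δ ≈ 0.904.
p = a·p₁ + b·p₂ ≈ (0.111, 0.567, 0.816); φ = arcsin(p_z) ≈ 54.70°, λ = atan2(p_y, p_x) ≈ 78.94°.

≈ lat 54.7°N, lon 78.9°E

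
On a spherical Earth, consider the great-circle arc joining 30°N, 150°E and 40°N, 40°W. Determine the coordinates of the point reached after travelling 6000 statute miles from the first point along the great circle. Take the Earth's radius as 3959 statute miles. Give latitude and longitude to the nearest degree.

Convert each endpoint to a unit vector on the sphere (x = cos φ cos λ, y = cos φ sin λ, z = sin φ).
The central angle between the endpoints is δ = arccos(p₁·p₂) ≈ 1.909 rad (109.4°). The total great-circle distance is δ·R ≈ 1.909 × 3959 ≈ 7558 mi, so the target fraction is f = 6000/7558 ≈ 0.794.
Interpolate at f ≈ 0.794 with slerp weights a = sin((1−f)δ)/sin δ ≈ 0.407, b = sin(fδ)/sin δ ≈ 1.058.
p = a·p₁ + b·p₂ ≈ (0.316, -0.345, 0.884); φ = arcsin(p_z) ≈ 62.09°, λ = atan2(p_y, p_x) ≈ -47.51°.

≈ 62°N, 48°W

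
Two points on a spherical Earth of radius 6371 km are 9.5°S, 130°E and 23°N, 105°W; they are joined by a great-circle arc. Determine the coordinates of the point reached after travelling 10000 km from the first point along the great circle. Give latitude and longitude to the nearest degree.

Write both endpoints as unit vectors p₁, p₂ with components (cos φ cos λ, cos φ sin λ, sin φ).
The central angle between the endpoints is δ = arccos(p₁·p₂) ≈ 2.196 rad (125.8°). The total great-circle distance is δ·R ≈ 2.196 × 6371 ≈ 13990 km, so the target fraction is f = 10000/13990 ≈ 0.715.
Interpolate at f ≈ 0.715 with slerp weights a = sin((1−f)δ)/sin δ ≈ 0.723, b = sin(fδ)/sin δ ≈ 1.233.
p = a·p₁ + b·p₂ ≈ (-0.752, -0.550, 0.363); φ = arcsin(p_z) ≈ 21.26°, λ = atan2(p_y, p_x) ≈ -143.81°.

≈ 21°N, 144°W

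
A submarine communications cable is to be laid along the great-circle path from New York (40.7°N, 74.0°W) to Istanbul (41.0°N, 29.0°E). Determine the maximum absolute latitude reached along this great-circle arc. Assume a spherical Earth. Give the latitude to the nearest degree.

The great circle lies in the plane with unit normal n̂ = (p₁ × p₂)/|p₁ × p₂|.
Here n̂_z ≈ +0.584; the vertex latitude is φ_max = arccos|n̂_z| ≈ 54.2°.
Check via Clairaut: cos φ_max = |cos φ₁| · sin C = cos(40.7°)·sin(50.4°) ≈ 0.584, again giving ≈ 54.2°.

≈ 54°N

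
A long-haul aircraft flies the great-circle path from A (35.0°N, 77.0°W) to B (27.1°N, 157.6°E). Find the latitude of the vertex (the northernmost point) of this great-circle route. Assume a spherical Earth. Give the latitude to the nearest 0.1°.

≈ 53.0°N

The great circle lies in the plane with unit normal n̂ = (p₁ × p₂)/|p₁ × p₂|.
Here n̂_z ≈ -0.602; the vertex latitude is φ_max = arccos|n̂_z| ≈ 53.0°.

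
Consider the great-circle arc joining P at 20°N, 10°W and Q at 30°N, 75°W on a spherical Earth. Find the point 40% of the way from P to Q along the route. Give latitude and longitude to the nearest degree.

Convert each endpoint to a unit vector on the sphere (x = cos φ cos λ, y = cos φ sin λ, z = sin φ).
The central angle between the endpoints is δ = arccos(p₁·p₂) ≈ 1.030 rad (59.0°).
Interpolate at f = 0.40 with slerp weights a = sin((1−f)δ)/sin δ ≈ 0.676, b = sin(fδ)/sin δ ≈ 0.467.
p = a·p₁ + b·p₂ ≈ (0.730, -0.501, 0.465); φ = arcsin(p_z) ≈ 27.69°, λ = atan2(p_y, p_x) ≈ -34.46°.

≈ 28°N, 34°W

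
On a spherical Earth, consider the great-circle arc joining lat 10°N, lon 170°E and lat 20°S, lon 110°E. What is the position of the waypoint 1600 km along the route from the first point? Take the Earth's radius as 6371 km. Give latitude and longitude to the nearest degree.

Convert each endpoint to a unit vector on the sphere (x = cos φ cos λ, y = cos φ sin λ, z = sin φ).
The central angle between the endpoints is δ = arccos(p₁·p₂) ≈ 1.156 rad (66.2°). The total great-circle distance is δ·R ≈ 1.156 × 6371 ≈ 7363 km, so the target fraction is f = 1600/7363 ≈ 0.217.
Interpolate at f ≈ 0.217 with slerp weights a = sin((1−f)δ)/sin δ ≈ 0.859, b = sin(fδ)/sin δ ≈ 0.272.
p = a·p₁ + b·p₂ ≈ (-0.920, 0.387, 0.056); φ = arcsin(p_z) ≈ 3.23°, λ = atan2(p_y, p_x) ≈ 157.21°.

≈ lat 3°N, lon 157°E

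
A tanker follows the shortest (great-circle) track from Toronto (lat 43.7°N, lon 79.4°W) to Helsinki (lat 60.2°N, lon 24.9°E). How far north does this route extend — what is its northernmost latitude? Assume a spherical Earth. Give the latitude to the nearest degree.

The great circle lies in the plane with unit normal n̂ = (p₁ × p₂)/|p₁ × p₂|.
Here n̂_z ≈ +0.405; the vertex latitude is φ_max = arccos|n̂_z| ≈ 66.1°.
Check via Clairaut: cos φ_max = |cos φ₁| · sin C = cos(43.7°)·sin(34.1°) ≈ 0.405, again giving ≈ 66.1°.

≈ 66°N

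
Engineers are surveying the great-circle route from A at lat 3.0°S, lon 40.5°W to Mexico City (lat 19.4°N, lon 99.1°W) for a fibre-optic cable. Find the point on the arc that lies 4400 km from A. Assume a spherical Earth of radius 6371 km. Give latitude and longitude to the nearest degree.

Convert each endpoint to a unit vector on the sphere (x = cos φ cos λ, y = cos φ sin λ, z = sin φ).
The central angle between the endpoints is δ = arccos(p₁·p₂) ≈ 1.078 rad (61.7°). The total great-circle distance is δ·R ≈ 1.078 × 6371 ≈ 6866 km, so the target fraction is f = 4400/6866 ≈ 0.641.
Interpolate at f ≈ 0.641 with slerp weights a = sin((1−f)δ)/sin δ ≈ 0.429, b = sin(fδ)/sin δ ≈ 0.723.
p = a·p₁ + b·p₂ ≈ (0.218, -0.951, 0.218); φ = arcsin(p_z) ≈ 12.58°, λ = atan2(p_y, p_x) ≈ -77.12°.

≈ lat 13°N, lon 77°W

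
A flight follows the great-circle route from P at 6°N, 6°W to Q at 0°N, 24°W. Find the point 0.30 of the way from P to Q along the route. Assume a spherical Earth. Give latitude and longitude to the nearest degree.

≈ 4°N, 11°W

Write both endpoints as unit vectors p₁, p₂ with components (cos φ cos λ, cos φ sin λ, sin φ).
The central angle between the endpoints is δ = arccos(p₁·p₂) ≈ 0.331 rad (18.9°).
Interpolate at f = 0.30 with slerp weights a = sin((1−f)δ)/sin δ ≈ 0.707, b = sin(fδ)/sin δ ≈ 0.305.
p = a·p₁ + b·p₂ ≈ (0.978, -0.198, 0.074); φ = arcsin(p_z) ≈ 4.24°, λ = atan2(p_y, p_x) ≈ -11.42°.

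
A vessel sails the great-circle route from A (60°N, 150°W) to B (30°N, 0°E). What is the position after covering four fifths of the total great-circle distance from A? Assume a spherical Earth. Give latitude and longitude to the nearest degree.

Convert each endpoint to a unit vector on the sphere (x = cos φ cos λ, y = cos φ sin λ, z = sin φ).
The central angle between the endpoints is δ = arccos(p₁·p₂) ≈ 1.513 rad (86.7°).
Interpolate at f = 4/5 with slerp weights a = sin((1−f)δ)/sin δ ≈ 0.298, b = sin(fδ)/sin δ ≈ 0.937.
p = a·p₁ + b·p₂ ≈ (0.682, -0.075, 0.727); φ = arcsin(p_z) ≈ 46.64°, λ = atan2(p_y, p_x) ≈ -6.24°.

≈ (47°N, 6°W)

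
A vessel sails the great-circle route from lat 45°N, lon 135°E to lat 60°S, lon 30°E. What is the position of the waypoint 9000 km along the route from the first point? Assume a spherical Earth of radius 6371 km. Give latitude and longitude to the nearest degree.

Write both endpoints as unit vectors p₁, p₂ with components (cos φ cos λ, cos φ sin λ, sin φ).
The central angle between the endpoints is δ = arccos(p₁·p₂) ≈ 2.352 rad (134.7°). The total great-circle distance is δ·R ≈ 2.352 × 6371 ≈ 14982 km, so the target fraction is f = 9000/14982 ≈ 0.601.
Interpolate at f ≈ 0.601 with slerp weights a = sin((1−f)δ)/sin δ ≈ 1.136, b = sin(fδ)/sin δ ≈ 1.390.
p = a·p₁ + b·p₂ ≈ (0.034, 0.916, -0.401); φ = arcsin(p_z) ≈ -23.62°, λ = atan2(p_y, p_x) ≈ 87.88°.

≈ lat 24°S, lon 88°E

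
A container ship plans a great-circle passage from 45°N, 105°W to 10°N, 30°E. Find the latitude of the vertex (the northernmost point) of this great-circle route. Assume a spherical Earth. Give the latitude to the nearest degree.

The great circle lies in the plane with unit normal n̂ = (p₁ × p₂)/|p₁ × p₂|.
Here n̂_z ≈ +0.530; the vertex latitude is φ_max = arccos|n̂_z| ≈ 58.0°.
Check via Clairaut: cos φ_max = |cos φ₁| · sin C = cos(45.0°)·sin(48.5°) ≈ 0.530, again giving ≈ 58.0°.

≈ 58°N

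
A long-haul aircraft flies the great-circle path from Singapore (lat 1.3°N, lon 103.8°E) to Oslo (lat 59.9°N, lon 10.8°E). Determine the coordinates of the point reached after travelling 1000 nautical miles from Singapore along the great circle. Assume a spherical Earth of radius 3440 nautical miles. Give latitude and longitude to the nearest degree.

≈ lat 16°N, lon 95°E

Write both endpoints as unit vectors p₁, p₂ with components (cos φ cos λ, cos φ sin λ, sin φ).
The central angle between the endpoints is δ = arccos(p₁·p₂) ≈ 1.577 rad (90.4°). The total great-circle distance is δ·R ≈ 1.577 × 3440 ≈ 5426 nmi, so the target fraction is f = 1000/5426 ≈ 0.184.
Interpolate at f ≈ 0.184 with slerp weights a = sin((1−f)δ)/sin δ ≈ 0.960, b = sin(fδ)/sin δ ≈ 0.287.
p = a·p₁ + b·p₂ ≈ (-0.088, 0.959, 0.270); φ = arcsin(p_z) ≈ 15.65°, λ = atan2(p_y, p_x) ≈ 95.23°.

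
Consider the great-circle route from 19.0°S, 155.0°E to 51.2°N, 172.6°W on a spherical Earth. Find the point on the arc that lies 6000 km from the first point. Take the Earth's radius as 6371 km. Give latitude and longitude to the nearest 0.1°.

≈ 31.7°N, 174.2°E

From cos δ = sin φ₁ sin φ₂ + cos φ₁ cos φ₂ cos Δλ, the central angle is δ ≈ 1.322 rad (75.7°). The total great-circle distance is δ·R ≈ 1.322 × 6371 ≈ 8421 km, so the target fraction is f = 6000/8421 ≈ 0.713.
Interpolate at f ≈ 0.713 with slerp weights a = sin((1−f)δ)/sin δ ≈ 0.383, b = sin(fδ)/sin δ ≈ 0.834.
p = a·p₁ + b·p₂ ≈ (-0.846, 0.086, 0.526); φ = arcsin(p_z) ≈ 31.71°, λ = atan2(p_y, p_x) ≈ 174.23°.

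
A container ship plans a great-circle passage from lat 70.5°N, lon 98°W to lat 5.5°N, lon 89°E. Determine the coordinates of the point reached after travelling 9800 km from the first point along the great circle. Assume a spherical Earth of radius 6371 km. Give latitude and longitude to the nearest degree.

Write both endpoints as unit vectors p₁, p₂ with components (cos φ cos λ, cos φ sin λ, sin φ).
The central angle between the endpoints is δ = arccos(p₁·p₂) ≈ 1.813 rad (103.9°). The total great-circle distance is δ·R ≈ 1.813 × 6371 ≈ 11548 km, so the target fraction is f = 9800/11548 ≈ 0.849.
Interpolate at f ≈ 0.849 with slerp weights a = sin((1−f)δ)/sin δ ≈ 0.279, b = sin(fδ)/sin δ ≈ 1.029.
p = a·p₁ + b·p₂ ≈ (0.005, 0.932, 0.362); φ = arcsin(p_z) ≈ 21.21°, λ = atan2(p_y, p_x) ≈ 89.70°.

≈ lat 21°N, lon 90°E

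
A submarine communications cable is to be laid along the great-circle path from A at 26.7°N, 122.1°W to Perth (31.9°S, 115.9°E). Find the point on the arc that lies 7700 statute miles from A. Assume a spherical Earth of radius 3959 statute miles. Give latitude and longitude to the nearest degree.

≈ 27°S, 136°E

Write both endpoints as unit vectors p₁, p₂ with components (cos φ cos λ, cos φ sin λ, sin φ).
The central angle between the endpoints is δ = arccos(p₁·p₂) ≈ 2.264 rad (129.7°). The total great-circle distance is δ·R ≈ 2.264 × 3959 ≈ 8965 mi, so the target fraction is f = 7700/8965 ≈ 0.859.
Interpolate at f ≈ 0.859 with slerp weights a = sin((1−f)δ)/sin δ ≈ 0.409, b = sin(fδ)/sin δ ≈ 1.211.
p = a·p₁ + b·p₂ ≈ (-0.643, 0.615, -0.456); φ = arcsin(p_z) ≈ -27.14°, λ = atan2(p_y, p_x) ≈ 136.25°.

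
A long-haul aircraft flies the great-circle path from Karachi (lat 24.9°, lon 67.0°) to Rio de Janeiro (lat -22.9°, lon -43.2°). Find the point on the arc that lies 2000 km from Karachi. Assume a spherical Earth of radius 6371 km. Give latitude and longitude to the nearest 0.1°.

≈ lat 19.4°, lon 48.5°

Convert each endpoint to a unit vector on the sphere (x = cos φ cos λ, y = cos φ sin λ, z = sin φ).
The central angle between the endpoints is δ = arccos(p₁·p₂) ≈ 2.040 rad (116.9°). The total great-circle distance is δ·R ≈ 2.040 × 6371 ≈ 12998 km, so the target fraction is f = 2000/12998 ≈ 0.154.
Interpolate at f ≈ 0.154 with slerp weights a = sin((1−f)δ)/sin δ ≈ 1.108, b = sin(fδ)/sin δ ≈ 0.346.
p = a·p₁ + b·p₂ ≈ (0.625, 0.707, 0.332); φ = arcsin(p_z) ≈ 19.37°, λ = atan2(p_y, p_x) ≈ 48.50°.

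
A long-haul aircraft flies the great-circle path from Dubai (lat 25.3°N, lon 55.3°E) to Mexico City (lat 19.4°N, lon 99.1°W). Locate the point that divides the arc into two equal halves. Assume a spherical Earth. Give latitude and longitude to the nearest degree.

≈ lat 62°N, lon 27°W

Write both endpoints as unit vectors p₁, p₂ with components (cos φ cos λ, cos φ sin λ, sin φ).
The central angle between the endpoints is δ = arccos(p₁·p₂) ≈ 2.249 rad (128.8°).
Interpolate at f = 1/2 with slerp weights a = sin((1−f)δ)/sin δ ≈ 1.158, b = sin(fδ)/sin δ ≈ 1.158.
p = a·p₁ + b·p₂ ≈ (0.423, -0.218, 0.879); φ = arcsin(p_z) ≈ 61.58°, λ = atan2(p_y, p_x) ≈ -27.23°.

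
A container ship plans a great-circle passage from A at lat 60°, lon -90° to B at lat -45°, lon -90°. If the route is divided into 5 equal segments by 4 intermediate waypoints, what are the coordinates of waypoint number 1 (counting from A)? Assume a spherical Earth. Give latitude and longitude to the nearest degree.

≈ lat 39°, lon -90°

Write both endpoints as unit vectors p₁, p₂ with components (cos φ cos λ, cos φ sin λ, sin φ).
The central angle between the endpoints is δ = arccos(p₁·p₂) ≈ 1.833 rad (105.0°).
Interpolate at f = 1/5 with slerp weights a = sin((1−f)δ)/sin δ ≈ 1.030, b = sin(fδ)/sin δ ≈ 0.371.
p = a·p₁ + b·p₂ ≈ (0.000, -0.777, 0.629); φ = arcsin(p_z) ≈ 39.00°, λ = atan2(p_y, p_x) ≈ -90.00°.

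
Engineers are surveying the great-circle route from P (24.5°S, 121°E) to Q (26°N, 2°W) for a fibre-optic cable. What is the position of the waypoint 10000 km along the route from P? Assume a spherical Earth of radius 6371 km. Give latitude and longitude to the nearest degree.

≈ (13°N, 37°E)

Write both endpoints as unit vectors p₁, p₂ with components (cos φ cos λ, cos φ sin λ, sin φ).
The central angle between the endpoints is δ = arccos(p₁·p₂) ≈ 2.249 rad (128.8°). The total great-circle distance is δ·R ≈ 2.249 × 6371 ≈ 14327 km, so the target fraction is f = 10000/14327 ≈ 0.698.
Interpolate at f ≈ 0.698 with slerp weights a = sin((1−f)δ)/sin δ ≈ 0.807, b = sin(fδ)/sin δ ≈ 1.284.
p = a·p₁ + b·p₂ ≈ (0.775, 0.589, 0.228); φ = arcsin(p_z) ≈ 13.20°, λ = atan2(p_y, p_x) ≈ 37.21°.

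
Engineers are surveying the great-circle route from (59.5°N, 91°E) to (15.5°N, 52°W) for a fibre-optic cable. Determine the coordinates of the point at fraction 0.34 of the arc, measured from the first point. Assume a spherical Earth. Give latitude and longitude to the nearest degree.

≈ (71°N, 7°E)

Write both endpoints as unit vectors p₁, p₂ with components (cos φ cos λ, cos φ sin λ, sin φ).
The central angle between the endpoints is δ = arccos(p₁·p₂) ≈ 1.732 rad (99.2°).
Interpolate at f = 0.34 with slerp weights a = sin((1−f)δ)/sin δ ≈ 0.922, b = sin(fδ)/sin δ ≈ 0.563.
p = a·p₁ + b·p₂ ≈ (0.326, 0.041, 0.945); φ = arcsin(p_z) ≈ 70.84°, λ = atan2(p_y, p_x) ≈ 7.09°.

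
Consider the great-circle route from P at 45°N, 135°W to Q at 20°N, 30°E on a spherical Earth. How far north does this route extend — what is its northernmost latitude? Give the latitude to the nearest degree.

≈ 79°N

The great circle lies in the plane with unit normal n̂ = (p₁ × p₂)/|p₁ × p₂|.
Here n̂_z ≈ +0.188; the vertex latitude is φ_max = arccos|n̂_z| ≈ 79.2°.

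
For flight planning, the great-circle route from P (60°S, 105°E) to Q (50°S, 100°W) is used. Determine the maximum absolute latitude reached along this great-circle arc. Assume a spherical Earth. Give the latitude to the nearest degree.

The great circle lies in the plane with unit normal n̂ = (p₁ × p₂)/|p₁ × p₂|.
Here n̂_z ≈ +0.146; the vertex latitude is φ_max = arccos|n̂_z| ≈ 81.6°.
Check via Clairaut: cos φ_max = |cos φ₁| · sin C = cos(60.0°)·sin(163.0°) ≈ 0.146, again giving ≈ 81.6°.

≈ 82°S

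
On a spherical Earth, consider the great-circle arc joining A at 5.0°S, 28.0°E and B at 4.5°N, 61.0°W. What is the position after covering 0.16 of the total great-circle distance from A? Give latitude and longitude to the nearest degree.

≈ 4°S, 14°E

The haversine formula gives a central angle δ ≈ 1.560 rad (89.4°) between the endpoints.
Interpolate at f = 0.16 with slerp weights a = sin((1−f)δ)/sin δ ≈ 0.966, b = sin(fδ)/sin δ ≈ 0.247.
p = a·p₁ + b·p₂ ≈ (0.969, 0.237, -0.065); φ = arcsin(p_z) ≈ -3.72°, λ = atan2(p_y, p_x) ≈ 13.71°.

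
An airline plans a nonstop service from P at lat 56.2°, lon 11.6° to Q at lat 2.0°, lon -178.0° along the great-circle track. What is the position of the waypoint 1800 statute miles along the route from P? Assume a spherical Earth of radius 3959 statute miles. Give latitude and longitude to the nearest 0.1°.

≈ lat 80.5°, lon 42.7°

The haversine formula gives a central angle δ ≈ 2.117 rad (121.3°) between the endpoints. The total great-circle distance is δ·R ≈ 2.117 × 3959 ≈ 8380 mi, so the target fraction is f = 1800/8380 ≈ 0.215.
Interpolate at f ≈ 0.215 with slerp weights a = sin((1−f)δ)/sin δ ≈ 1.165, b = sin(fδ)/sin δ ≈ 0.514.
p = a·p₁ + b·p₂ ≈ (0.122, 0.112, 0.986); φ = arcsin(p_z) ≈ 80.46°, λ = atan2(p_y, p_x) ≈ 42.72°.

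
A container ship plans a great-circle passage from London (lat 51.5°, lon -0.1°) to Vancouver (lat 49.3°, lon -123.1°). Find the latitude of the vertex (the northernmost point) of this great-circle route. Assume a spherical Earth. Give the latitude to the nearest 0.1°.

The great circle lies in the plane with unit normal n̂ = (p₁ × p₂)/|p₁ × p₂|.
Here n̂_z ≈ -0.367; the vertex latitude is φ_max = arccos|n̂_z| ≈ 68.5°.

≈ 68.5°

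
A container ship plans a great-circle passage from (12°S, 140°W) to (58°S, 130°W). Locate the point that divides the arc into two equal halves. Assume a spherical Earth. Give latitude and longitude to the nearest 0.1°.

Convert each endpoint to a unit vector on the sphere (x = cos φ cos λ, y = cos φ sin λ, z = sin φ).
The central angle between the endpoints is δ = arccos(p₁·p₂) ≈ 0.814 rad (46.6°).
Interpolate at f = 1/2 with slerp weights a = sin((1−f)δ)/sin δ ≈ 0.544, b = sin(fδ)/sin δ ≈ 0.544.
p = a·p₁ + b·p₂ ≈ (-0.593, -0.563, -0.575); φ = arcsin(p_z) ≈ -35.09°, λ = atan2(p_y, p_x) ≈ -136.49°.

≈ (35.1°S, 136.5°W)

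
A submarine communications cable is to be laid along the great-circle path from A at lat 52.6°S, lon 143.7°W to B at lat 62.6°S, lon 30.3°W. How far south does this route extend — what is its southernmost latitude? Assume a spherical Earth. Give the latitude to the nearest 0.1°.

≈ 71.4°S

The great circle lies in the plane with unit normal n̂ = (p₁ × p₂)/|p₁ × p₂|.
Here n̂_z ≈ +0.319; the vertex latitude is φ_max = arccos|n̂_z| ≈ 71.4°.
Check via Clairaut: cos φ_max = |cos φ₁| · sin C = cos(52.6°)·sin(148.3°) ≈ 0.319, again giving ≈ 71.4°.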